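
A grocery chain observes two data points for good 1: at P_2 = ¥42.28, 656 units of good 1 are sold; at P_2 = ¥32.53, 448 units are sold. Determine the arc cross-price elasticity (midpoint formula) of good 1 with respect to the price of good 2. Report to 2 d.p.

ΔQ_1 = 448 − 656 = -208; ΔP_2 = 32.53 − 42.28 = -9.75.
Midpoints: Q̄_1 = 552.0, P̄_2 = 37.41.
ε = (ΔQ_1/Q̄_1)/(ΔP_2/P̄_2) = (-208/552.0)/(-9.75/37.41) ≈ 1.45.

1.45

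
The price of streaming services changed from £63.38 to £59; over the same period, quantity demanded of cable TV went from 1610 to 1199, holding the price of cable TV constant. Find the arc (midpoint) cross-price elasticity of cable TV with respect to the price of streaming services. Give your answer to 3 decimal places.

4.088

ΔQ_A = 1199 − 1610 = -411; ΔP_B = 59 − 63.38 = -4.38.
Midpoints: Q̄_A = 1404.5, P̄_B = 61.19.
ε = (ΔQ_A/Q̄_A)/(ΔP_B/P̄_B) = (-411/1404.5)/(-4.38/61.19) ≈ 4.088.
ε > 0: cable TV and streaming services are substitutes.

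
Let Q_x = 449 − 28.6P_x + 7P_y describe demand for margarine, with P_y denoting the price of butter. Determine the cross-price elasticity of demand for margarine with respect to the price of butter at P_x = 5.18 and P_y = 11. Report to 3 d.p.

At P_x = 5.18 and P_y = 11: Q_x = 377.852.
∂Q_x/∂P_y = 7.
ε = (∂Q_x/∂P_y)(P_y/Q_x) = 7 × (11/377.852) ≈ 0.204.

0.204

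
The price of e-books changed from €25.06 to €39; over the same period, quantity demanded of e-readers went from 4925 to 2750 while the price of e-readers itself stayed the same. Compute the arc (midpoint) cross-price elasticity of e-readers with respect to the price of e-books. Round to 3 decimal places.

ΔQ_A = 2750 − 4925 = -2175; ΔP_B = 39 − 25.06 = 13.94.
Midpoints: Q̄_A = 3837.5, P̄_B = 32.03.
ε = (ΔQ_A/Q̄_A)/(ΔP_B/P̄_B) = (-2175/3837.5)/(13.94/32.03) ≈ -1.302.

-1.302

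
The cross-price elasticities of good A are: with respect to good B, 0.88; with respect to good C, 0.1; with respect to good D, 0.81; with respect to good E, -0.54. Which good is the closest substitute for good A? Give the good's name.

good B

Substitutes have ε > 0. Among the positive values, 0.88 (good B) is largest.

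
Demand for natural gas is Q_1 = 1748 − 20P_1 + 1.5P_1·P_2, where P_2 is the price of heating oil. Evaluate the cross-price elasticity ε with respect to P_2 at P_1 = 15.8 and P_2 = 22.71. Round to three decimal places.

0.273

At P_1 = 15.8 and P_2 = 22.71: Q_1 = 1970.227.
∂Q_1/∂P_2 = 1.5P_1 = 1.5(15.8) = 23.7000.
ε = (∂Q_1/∂P_2)(P_2/Q_1) = 23.7000 × (22.71/1970.227) ≈ 0.273.
ε > 0: substitutes.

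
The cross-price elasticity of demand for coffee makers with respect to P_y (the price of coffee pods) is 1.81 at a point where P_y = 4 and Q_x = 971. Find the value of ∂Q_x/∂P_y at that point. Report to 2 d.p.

439.38

ε = (∂Q_x/∂P_y)·(P_y/Q_x) ⇒ ∂Q_x/∂P_y = ε·Q_x/P_y = 1.81 × 971/4 ≈ 439.38.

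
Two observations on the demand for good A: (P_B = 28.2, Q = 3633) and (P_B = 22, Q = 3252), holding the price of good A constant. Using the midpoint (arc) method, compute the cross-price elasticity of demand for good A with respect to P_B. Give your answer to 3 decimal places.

0.448

ΔQ_A = 3252 − 3633 = -381; ΔP_B = 22 − 28.2 = -6.2.
Midpoints: Q̄_A = 3442.5, P̄_B = 25.10.
ε = (ΔQ_A/Q̄_A)/(ΔP_B/P̄_B) = (-381/3442.5)/(-6.2/25.10) ≈ 0.448.
ε > 0: good A and good B are substitutes.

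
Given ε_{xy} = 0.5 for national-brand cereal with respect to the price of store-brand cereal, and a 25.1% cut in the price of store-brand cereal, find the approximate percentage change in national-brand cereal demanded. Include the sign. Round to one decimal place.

%ΔQ ≈ ε × %ΔP of store-brand cereal = 0.5 × (-25.1%) = -12.6%.

-12.6%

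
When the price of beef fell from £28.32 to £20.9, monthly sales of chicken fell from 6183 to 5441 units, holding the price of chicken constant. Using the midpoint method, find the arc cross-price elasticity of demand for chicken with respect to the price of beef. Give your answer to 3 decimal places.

0.423

ΔQ_A = 5441 − 6183 = -742; ΔP_B = 20.9 − 28.32 = -7.42.
Midpoints: Q̄_A = 5812.0, P̄_B = 24.61.
ε = (ΔQ_A/Q̄_A)/(ΔP_B/P̄_B) = (-742/5812.0)/(-7.42/24.61) ≈ 0.423.
ε > 0: chicken and beef are substitutes.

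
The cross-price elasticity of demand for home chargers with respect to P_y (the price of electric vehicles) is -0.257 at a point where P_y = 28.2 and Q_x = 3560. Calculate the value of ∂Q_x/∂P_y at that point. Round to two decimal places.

ε = (∂Q_x/∂P_y)·(P_y/Q_x) ⇒ ∂Q_x/∂P_y = ε·Q_x/P_y = -0.257 × 3560/28.2 ≈ -32.44.

-32.44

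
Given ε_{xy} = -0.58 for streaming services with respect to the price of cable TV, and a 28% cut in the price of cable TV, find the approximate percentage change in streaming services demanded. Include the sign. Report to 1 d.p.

%ΔQ ≈ ε × %ΔP of cable TV = -0.58 × (-28%) = 16.2%.

16.2%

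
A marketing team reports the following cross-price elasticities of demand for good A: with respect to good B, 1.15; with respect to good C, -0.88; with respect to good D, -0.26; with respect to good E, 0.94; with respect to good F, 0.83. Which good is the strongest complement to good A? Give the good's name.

Complements have ε < 0. The most negative value is -0.88 (good C).

good C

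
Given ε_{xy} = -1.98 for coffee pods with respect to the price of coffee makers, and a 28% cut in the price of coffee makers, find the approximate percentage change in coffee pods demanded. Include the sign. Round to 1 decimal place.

%ΔQ ≈ ε × %ΔP of coffee makers = -1.98 × (-28%) = 55.4%.
Demand for coffee pods rises by about 55.4%.

55.4%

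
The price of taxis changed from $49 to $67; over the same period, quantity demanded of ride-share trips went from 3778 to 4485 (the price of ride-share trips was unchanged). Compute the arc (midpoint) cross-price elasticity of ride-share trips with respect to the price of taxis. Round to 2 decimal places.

ΔQ_A = 4485 − 3778 = 707; ΔP_B = 67 − 49 = 18.
Midpoints: Q̄_A = 4131.5, P̄_B = 58.00.
ε = (ΔQ_A/Q̄_A)/(ΔP_B/P̄_B) = (707/4131.5)/(18/58.00) ≈ 0.55.

0.55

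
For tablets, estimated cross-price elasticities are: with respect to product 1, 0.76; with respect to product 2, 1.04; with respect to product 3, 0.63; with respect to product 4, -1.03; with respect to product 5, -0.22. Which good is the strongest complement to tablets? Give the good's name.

product 4

Complements have ε < 0. The most negative value is -1.03 (product 4).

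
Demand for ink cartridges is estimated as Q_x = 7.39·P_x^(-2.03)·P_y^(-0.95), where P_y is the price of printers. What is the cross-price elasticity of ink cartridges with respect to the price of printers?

-0.95

In a log-linear (constant-elasticity) demand function, the coefficient on the exponent of P_y is the cross-price elasticity.
ε = -0.95. Negative, so ink cartridges and printers are complements.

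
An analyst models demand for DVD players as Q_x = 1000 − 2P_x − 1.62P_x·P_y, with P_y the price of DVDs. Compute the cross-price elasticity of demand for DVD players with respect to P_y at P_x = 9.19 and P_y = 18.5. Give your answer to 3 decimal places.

-0.390

At P_x = 9.19 and P_y = 18.5: Q_x = 706.196.
∂Q_x/∂P_y = -1.62P_x = -1.62(9.19) = -14.8878.
ε = (∂Q_x/∂P_y)(P_y/Q_x) = -14.8878 × (18.5/706.196) ≈ -0.390.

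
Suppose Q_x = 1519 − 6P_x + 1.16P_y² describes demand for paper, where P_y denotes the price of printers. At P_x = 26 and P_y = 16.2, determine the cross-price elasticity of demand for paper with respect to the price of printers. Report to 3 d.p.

0.365

At P_x = 26 and P_y = 16.2: Q_x = 1667.430.
∂Q_x/∂P_y = 2.32P_y = 2.32(16.2) = 37.5840.
ε = (∂Q_x/∂P_y)(P_y/Q_x) = 37.5840 × (16.2/1667.430) ≈ 0.365.
ε > 0: substitutes.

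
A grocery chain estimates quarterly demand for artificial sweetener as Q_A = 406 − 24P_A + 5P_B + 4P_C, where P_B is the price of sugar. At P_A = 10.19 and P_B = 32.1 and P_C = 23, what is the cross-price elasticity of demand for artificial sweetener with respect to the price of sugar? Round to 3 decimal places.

At P_A = 10.19 and P_B = 32.1 and P_C = 23: Q_A = 413.94.
∂Q_A/∂P_B = 5.
ε = (∂Q_A/∂P_B)(P_B/Q_A) = 5 × (32.1/413.94) ≈ 0.388.

0.388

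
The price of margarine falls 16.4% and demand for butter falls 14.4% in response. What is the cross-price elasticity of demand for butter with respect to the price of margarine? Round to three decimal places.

ε = (%ΔQ of butter) / (%ΔP of margarine) = (-14.4%) / (-16.4%) ≈ 0.878.
Positive cross-price elasticity: substitutes.

0.878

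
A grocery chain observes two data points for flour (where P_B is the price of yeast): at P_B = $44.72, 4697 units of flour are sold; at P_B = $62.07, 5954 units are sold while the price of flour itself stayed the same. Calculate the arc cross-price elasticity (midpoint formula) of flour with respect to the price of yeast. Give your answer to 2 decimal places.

ΔQ_A = 5954 − 4697 = 1257; ΔP_B = 62.07 − 44.72 = 17.35.
Midpoints: Q̄_A = 5325.5, P̄_B = 53.39.
ε = (ΔQ_A/Q̄_A)/(ΔP_B/P̄_B) = (1257/5325.5)/(17.35/53.39) ≈ 0.73.

0.73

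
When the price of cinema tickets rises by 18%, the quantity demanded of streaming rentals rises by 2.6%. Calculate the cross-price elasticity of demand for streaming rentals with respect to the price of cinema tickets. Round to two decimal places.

ε = (%ΔQ of streaming rentals) / (%ΔP of cinema tickets) = (2.6%) / (18%) ≈ 0.14.

0.14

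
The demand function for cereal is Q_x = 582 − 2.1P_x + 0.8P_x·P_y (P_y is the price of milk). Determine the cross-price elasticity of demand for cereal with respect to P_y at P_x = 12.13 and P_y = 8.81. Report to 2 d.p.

At P_x = 12.13 and P_y = 8.81: Q_x = 642.019.
∂Q_x/∂P_y = 0.8P_x = 0.8(12.13) = 9.7040.
ε = (∂Q_x/∂P_y)(P_y/Q_x) = 9.7040 × (8.81/642.019) ≈ 0.13.

0.13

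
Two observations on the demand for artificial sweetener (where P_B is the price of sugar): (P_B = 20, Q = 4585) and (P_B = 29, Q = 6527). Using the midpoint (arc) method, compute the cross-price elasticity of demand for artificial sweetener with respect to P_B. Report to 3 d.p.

ΔQ_A = 6527 − 4585 = 1942; ΔP_B = 29 − 20 = 9.
Midpoints: Q̄_A = 5556.0, P̄_B = 24.50.
ε = (ΔQ_A/Q̄_A)/(ΔP_B/P̄_B) = (1942/5556.0)/(9/24.50) ≈ 0.952.

0.952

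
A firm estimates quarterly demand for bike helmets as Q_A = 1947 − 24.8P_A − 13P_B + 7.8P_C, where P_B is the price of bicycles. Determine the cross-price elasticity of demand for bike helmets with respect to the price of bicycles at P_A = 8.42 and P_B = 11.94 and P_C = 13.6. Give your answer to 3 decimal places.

At P_A = 8.42 and P_B = 11.94 and P_C = 13.6: Q_A = 1689.044.
∂Q_A/∂P_B = -13.
ε = (∂Q_A/∂P_B)(P_B/Q_A) = -13 × (11.94/1689.044) ≈ -0.092.

-0.092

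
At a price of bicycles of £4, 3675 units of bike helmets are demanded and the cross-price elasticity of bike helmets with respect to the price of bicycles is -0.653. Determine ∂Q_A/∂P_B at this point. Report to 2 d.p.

ε = (∂Q_A/∂P_B)·(P_B/Q_A) ⇒ ∂Q_A/∂P_B = ε·Q_A/P_B = -0.653 × 3675/4 ≈ -599.94.

-599.94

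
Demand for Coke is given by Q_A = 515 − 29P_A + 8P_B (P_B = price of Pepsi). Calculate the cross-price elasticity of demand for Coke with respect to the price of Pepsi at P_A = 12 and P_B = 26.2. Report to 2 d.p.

0.56

At P_A = 12 and P_B = 26.2: Q_A = 376.6.
∂Q_A/∂P_B = 8.
ε = (∂Q_A/∂P_B)(P_B/Q_A) = 8 × (26.2/376.6) ≈ 0.56.
Since ε > 0, Coke and Pepsi are substitutes.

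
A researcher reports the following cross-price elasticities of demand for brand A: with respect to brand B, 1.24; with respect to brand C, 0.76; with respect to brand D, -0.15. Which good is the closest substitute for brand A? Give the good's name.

Substitutes have ε > 0. Among the positive values, 1.24 (brand B) is largest.

brand B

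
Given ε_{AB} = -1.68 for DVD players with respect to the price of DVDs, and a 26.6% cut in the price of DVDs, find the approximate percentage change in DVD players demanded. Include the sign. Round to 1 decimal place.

%ΔQ ≈ ε × %ΔP of DVDs = -1.68 × (-26.6%) = 44.7%.
Demand for DVD players rises by about 44.7%.

44.7%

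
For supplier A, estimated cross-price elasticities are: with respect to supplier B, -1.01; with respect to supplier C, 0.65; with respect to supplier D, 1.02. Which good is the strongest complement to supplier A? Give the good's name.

Complements have ε < 0. The most negative value is -1.01 (supplier B).

supplier B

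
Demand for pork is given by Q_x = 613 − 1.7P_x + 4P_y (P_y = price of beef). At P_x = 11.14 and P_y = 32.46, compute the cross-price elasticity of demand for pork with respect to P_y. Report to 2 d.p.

0.18

At P_x = 11.14 and P_y = 32.46: Q_x = 723.902.
∂Q_x/∂P_y = 4.
ε = (∂Q_x/∂P_y)(P_y/Q_x) = 4 × (32.46/723.902) ≈ 0.18.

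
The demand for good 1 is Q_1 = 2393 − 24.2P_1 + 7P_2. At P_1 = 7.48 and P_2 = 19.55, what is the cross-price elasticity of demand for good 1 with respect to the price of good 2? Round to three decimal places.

0.058

At P_1 = 7.48 and P_2 = 19.55: Q_1 = 2348.834.
∂Q_1/∂P_2 = 7.
ε = (∂Q_1/∂P_2)(P_2/Q_1) = 7 × (19.55/2348.834) ≈ 0.058.
Since ε > 0, good 1 and good 2 are substitutes.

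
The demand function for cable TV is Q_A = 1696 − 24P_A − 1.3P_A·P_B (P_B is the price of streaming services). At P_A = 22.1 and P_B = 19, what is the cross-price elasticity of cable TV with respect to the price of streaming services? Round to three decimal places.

-0.881

At P_A = 22.1 and P_B = 19: Q_A = 619.73.
∂Q_A/∂P_B = -1.3P_A = -1.3(22.1) = -28.7300.
ε = (∂Q_A/∂P_B)(P_B/Q_A) = -28.7300 × (19/619.73) ≈ -0.881.
ε < 0: complements.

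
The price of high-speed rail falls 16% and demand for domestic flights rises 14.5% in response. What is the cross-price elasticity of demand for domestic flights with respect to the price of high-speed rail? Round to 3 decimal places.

-0.906

ε = (%ΔQ of domestic flights) / (%ΔP of high-speed rail) = (14.5%) / (-16%) ≈ -0.906.
Negative cross-price elasticity: complements.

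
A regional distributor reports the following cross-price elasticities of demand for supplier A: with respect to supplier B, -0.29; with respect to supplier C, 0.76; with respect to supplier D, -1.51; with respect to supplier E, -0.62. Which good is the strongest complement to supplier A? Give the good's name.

Complements have ε < 0. The most negative value is -1.51 (supplier D).

supplier D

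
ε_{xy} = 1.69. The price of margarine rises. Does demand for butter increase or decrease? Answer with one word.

increase

ε > 0 and the price of margarine rises, so the quantity of butter moves in the same direction: it increases.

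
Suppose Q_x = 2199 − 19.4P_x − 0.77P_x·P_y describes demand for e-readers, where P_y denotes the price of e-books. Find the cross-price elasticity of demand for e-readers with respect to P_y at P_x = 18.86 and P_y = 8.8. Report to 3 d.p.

At P_x = 18.86 and P_y = 8.8: Q_x = 1705.321.
∂Q_x/∂P_y = -0.77P_x = -0.77(18.86) = -14.5222.
ε = (∂Q_x/∂P_y)(P_y/Q_x) = -14.5222 × (8.8/1705.321) ≈ -0.075.

-0.075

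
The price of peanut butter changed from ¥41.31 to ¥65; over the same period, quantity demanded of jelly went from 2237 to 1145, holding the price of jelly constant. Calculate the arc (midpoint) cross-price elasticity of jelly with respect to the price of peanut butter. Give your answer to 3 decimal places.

ΔQ_A = 1145 − 2237 = -1092; ΔP_B = 65 − 41.31 = 23.69.
Midpoints: Q̄_A = 1691.0, P̄_B = 53.16.
ε = (ΔQ_A/Q̄_A)/(ΔP_B/P̄_B) = (-1092/1691.0)/(23.69/53.16) ≈ -1.449.

-1.449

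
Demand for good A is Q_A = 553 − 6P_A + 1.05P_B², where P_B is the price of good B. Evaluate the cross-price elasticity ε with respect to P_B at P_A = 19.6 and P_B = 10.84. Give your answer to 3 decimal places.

0.442

At P_A = 19.6 and P_B = 10.84: Q_A = 558.781.
∂Q_A/∂P_B = 2.1P_B = 2.1(10.84) = 22.7640.
ε = (∂Q_A/∂P_B)(P_B/Q_A) = 22.7640 × (10.84/558.781) ≈ 0.442.
ε > 0: substitutes.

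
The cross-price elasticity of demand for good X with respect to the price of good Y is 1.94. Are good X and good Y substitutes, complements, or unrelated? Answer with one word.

substitutes

ε = 1.94 > 0, so a higher price of good Y raises demand for good X: substitutes.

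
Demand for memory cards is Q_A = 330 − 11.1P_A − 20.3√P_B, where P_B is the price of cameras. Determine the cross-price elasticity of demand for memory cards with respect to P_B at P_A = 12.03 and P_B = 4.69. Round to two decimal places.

At P_A = 12.03 and P_B = 4.69: Q_A = 152.504.
∂Q_A/∂P_B = -20.3/(2√P_B) = -20.3/(2√4.69) = -4.6868.
ε = (∂Q_A/∂P_B)(P_B/Q_A) = -4.6868 × (4.69/152.504) ≈ -0.14.

-0.14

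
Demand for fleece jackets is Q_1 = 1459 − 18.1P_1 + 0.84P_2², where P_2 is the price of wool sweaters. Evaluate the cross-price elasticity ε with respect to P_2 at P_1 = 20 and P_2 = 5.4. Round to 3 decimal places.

0.044

At P_1 = 20 and P_2 = 5.4: Q_1 = 1121.494.
∂Q_1/∂P_2 = 1.68P_2 = 1.68(5.4) = 9.0720.
ε = (∂Q_1/∂P_2)(P_2/Q_1) = 9.0720 × (5.4/1121.494) ≈ 0.044.
ε > 0: substitutes.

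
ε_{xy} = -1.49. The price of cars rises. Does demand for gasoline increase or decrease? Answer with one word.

decrease

ε < 0 and the price of cars rises, so the quantity of gasoline moves in the opposite direction: it decreases.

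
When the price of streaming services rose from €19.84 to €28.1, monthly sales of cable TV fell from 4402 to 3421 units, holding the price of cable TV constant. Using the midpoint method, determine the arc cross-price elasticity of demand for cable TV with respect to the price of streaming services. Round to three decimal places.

-0.728

ΔQ_A = 3421 − 4402 = -981; ΔP_B = 28.1 − 19.84 = 8.26.
Midpoints: Q̄_A = 3911.5, P̄_B = 23.97.
ε = (ΔQ_A/Q̄_A)/(ΔP_B/P̄_B) = (-981/3911.5)/(8.26/23.97) ≈ -0.728.
ε < 0: cable TV and streaming services are complements.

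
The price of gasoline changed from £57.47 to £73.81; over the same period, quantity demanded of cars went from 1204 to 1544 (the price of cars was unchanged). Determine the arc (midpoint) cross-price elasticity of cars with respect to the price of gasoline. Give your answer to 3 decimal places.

0.994

ΔQ_A = 1544 − 1204 = 340; ΔP_B = 73.81 − 57.47 = 16.34.
Midpoints: Q̄_A = 1374.0, P̄_B = 65.64.
ε = (ΔQ_A/Q̄_A)/(ΔP_B/P̄_B) = (340/1374.0)/(16.34/65.64) ≈ 0.994.
ε > 0: cars and gasoline are substitutes.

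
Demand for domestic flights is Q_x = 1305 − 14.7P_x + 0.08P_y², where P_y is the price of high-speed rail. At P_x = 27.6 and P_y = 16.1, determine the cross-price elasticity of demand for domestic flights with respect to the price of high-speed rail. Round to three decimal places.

At P_x = 27.6 and P_y = 16.1: Q_x = 920.017.
∂Q_x/∂P_y = 0.16P_y = 0.16(16.1) = 2.5760.
ε = (∂Q_x/∂P_y)(P_y/Q_x) = 2.5760 × (16.1/920.017) ≈ 0.045.
ε > 0: substitutes.

0.045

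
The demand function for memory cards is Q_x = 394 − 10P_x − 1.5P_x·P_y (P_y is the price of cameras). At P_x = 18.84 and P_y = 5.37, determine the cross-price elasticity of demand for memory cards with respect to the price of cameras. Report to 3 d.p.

-2.818

At P_x = 18.84 and P_y = 5.37: Q_x = 53.844.
∂Q_x/∂P_y = -1.5P_x = -1.5(18.84) = -28.2600.
ε = (∂Q_x/∂P_y)(P_y/Q_x) = -28.2600 × (5.37/53.844) ≈ -2.818.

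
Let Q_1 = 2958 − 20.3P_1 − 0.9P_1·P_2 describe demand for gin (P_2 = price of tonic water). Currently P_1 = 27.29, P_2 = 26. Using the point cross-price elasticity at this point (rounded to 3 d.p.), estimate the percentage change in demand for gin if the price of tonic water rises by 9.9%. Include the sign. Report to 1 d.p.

At P_1 = 27.29, P_2 = 26: Q_1 = 1765.427.
∂Q_1/∂P_2 = -0.9P_1 = -24.5610.
ε = (∂Q_1/∂P_2)(P_2/Q_1) = -24.5610 × 26/1765.427 ≈ -0.362.
%ΔQ_1 ≈ ε × %ΔP_2 = -0.362 × (9.9%) = -3.6%.

-3.6%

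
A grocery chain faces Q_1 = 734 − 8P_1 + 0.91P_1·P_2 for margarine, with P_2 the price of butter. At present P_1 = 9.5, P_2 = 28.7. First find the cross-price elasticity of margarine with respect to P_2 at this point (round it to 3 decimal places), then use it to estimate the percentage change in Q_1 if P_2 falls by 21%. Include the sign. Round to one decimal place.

At P_1 = 9.5, P_2 = 28.7: Q_1 = 906.111.
∂Q_1/∂P_2 = 0.91P_1 = 8.6450.
ε = (∂Q_1/∂P_2)(P_2/Q_1) = 8.6450 × 28.7/906.111 ≈ 0.274.
%ΔQ_1 ≈ ε × %ΔP_2 = 0.274 × (-21%) = -5.8%.

-5.8%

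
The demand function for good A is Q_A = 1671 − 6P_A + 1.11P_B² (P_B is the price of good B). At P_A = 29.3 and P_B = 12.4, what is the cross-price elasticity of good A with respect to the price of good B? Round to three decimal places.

0.205

At P_A = 29.3 and P_B = 12.4: Q_A = 1665.874.
∂Q_A/∂P_B = 2.22P_B = 2.22(12.4) = 27.5280.
ε = (∂Q_A/∂P_B)(P_B/Q_A) = 27.5280 × (12.4/1665.874) ≈ 0.205.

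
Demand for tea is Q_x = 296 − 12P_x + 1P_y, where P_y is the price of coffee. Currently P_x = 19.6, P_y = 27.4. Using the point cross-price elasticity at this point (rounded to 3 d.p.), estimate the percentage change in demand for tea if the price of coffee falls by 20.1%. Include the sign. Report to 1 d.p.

At P_x = 19.6, P_y = 27.4: Q_x = 88.2.
∂Q_x/∂P_y = 1.
ε = (∂Q_x/∂P_y)(P_y/Q_x) = 1.0000 × 27.4/88.2 ≈ 0.311.
%ΔQ_x ≈ ε × %ΔP_y = 0.311 × (-20.1%) = -6.3%.

-6.3%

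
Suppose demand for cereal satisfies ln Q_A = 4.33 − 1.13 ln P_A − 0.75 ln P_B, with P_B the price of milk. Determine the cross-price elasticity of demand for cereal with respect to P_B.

In a log-linear (constant-elasticity) demand function, the coefficient on ln P_B is the cross-price elasticity.
ε = -0.75. Negative, so cereal and milk are complements.

-0.75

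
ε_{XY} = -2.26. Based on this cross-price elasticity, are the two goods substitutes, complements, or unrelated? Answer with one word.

complements

ε = -2.26 < 0, so a higher price of good Y lowers demand for good X: complements.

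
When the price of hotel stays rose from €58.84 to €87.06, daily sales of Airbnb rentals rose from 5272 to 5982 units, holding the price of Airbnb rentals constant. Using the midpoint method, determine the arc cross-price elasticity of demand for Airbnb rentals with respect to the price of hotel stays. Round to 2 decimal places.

ΔQ_A = 5982 − 5272 = 710; ΔP_B = 87.06 − 58.84 = 28.22.
Midpoints: Q̄_A = 5627.0, P̄_B = 72.95.
ε = (ΔQ_A/Q̄_A)/(ΔP_B/P̄_B) = (710/5627.0)/(28.22/72.95) ≈ 0.33.

0.33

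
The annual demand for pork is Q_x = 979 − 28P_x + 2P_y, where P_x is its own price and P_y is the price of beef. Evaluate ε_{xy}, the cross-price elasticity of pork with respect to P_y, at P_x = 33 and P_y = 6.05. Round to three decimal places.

At P_x = 33 and P_y = 6.05: Q_x = 67.1.
∂Q_x/∂P_y = 2.
ε = (∂Q_x/∂P_y)(P_y/Q_x) = 2 × (6.05/67.1) ≈ 0.180.
Since ε > 0, pork and beef are substitutes.

0.180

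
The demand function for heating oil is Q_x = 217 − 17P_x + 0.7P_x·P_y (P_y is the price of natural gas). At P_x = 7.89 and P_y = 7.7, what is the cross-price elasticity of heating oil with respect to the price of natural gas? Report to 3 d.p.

At P_x = 7.89 and P_y = 7.7: Q_x = 125.397.
∂Q_x/∂P_y = 0.7P_x = 0.7(7.89) = 5.5230.
ε = (∂Q_x/∂P_y)(P_y/Q_x) = 5.5230 × (7.7/125.397) ≈ 0.339.
ε > 0: substitutes.

0.339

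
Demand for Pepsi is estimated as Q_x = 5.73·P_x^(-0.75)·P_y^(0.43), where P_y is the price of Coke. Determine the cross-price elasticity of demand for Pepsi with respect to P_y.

In a log-linear (constant-elasticity) demand function, the coefficient on the exponent of P_y is the cross-price elasticity.
ε = 0.43. Positive, so Pepsi and Coke are substitutes.

0.43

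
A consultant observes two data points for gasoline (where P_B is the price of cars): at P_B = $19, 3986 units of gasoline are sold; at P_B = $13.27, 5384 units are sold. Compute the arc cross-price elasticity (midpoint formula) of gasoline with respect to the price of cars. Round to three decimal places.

ΔQ_A = 5384 − 3986 = 1398; ΔP_B = 13.27 − 19 = -5.73.
Midpoints: Q̄_A = 4685.0, P̄_B = 16.13.
ε = (ΔQ_A/Q̄_A)/(ΔP_B/P̄_B) = (1398/4685.0)/(-5.73/16.13) ≈ -0.840.

-0.840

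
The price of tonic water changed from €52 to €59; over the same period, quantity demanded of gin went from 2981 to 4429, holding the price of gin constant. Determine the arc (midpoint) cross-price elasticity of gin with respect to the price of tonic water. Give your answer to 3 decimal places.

3.099

ΔQ_A = 4429 − 2981 = 1448; ΔP_B = 59 − 52 = 7.
Midpoints: Q̄_A = 3705.0, P̄_B = 55.50.
ε = (ΔQ_A/Q̄_A)/(ΔP_B/P̄_B) = (1448/3705.0)/(7/55.50) ≈ 3.099.
ε > 0: gin and tonic water are substitutes.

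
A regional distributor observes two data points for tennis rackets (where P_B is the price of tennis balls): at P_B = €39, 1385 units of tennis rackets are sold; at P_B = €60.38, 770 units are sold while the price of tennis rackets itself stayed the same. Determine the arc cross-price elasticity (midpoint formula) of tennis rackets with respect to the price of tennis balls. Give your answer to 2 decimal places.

ΔQ_A = 770 − 1385 = -615; ΔP_B = 60.38 − 39 = 21.38.
Midpoints: Q̄_A = 1077.5, P̄_B = 49.69.
ε = (ΔQ_A/Q̄_A)/(ΔP_B/P̄_B) = (-615/1077.5)/(21.38/49.69) ≈ -1.33.

-1.33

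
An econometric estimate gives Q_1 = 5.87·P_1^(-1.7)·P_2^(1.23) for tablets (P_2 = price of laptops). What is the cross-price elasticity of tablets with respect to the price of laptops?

1.23

In a log-linear (constant-elasticity) demand function, the coefficient on the exponent of P_2 is the cross-price elasticity.
ε = 1.23. Positive, so tablets and laptops are substitutes.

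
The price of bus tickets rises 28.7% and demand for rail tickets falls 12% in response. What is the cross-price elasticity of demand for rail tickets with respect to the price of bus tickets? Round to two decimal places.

-0.42

ε = (%ΔQ of rail tickets) / (%ΔP of bus tickets) = (-12%) / (28.7%) ≈ -0.42.
Negative cross-price elasticity: complements.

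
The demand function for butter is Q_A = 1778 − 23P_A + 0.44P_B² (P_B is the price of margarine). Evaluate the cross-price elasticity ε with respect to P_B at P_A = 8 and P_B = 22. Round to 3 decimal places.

0.236

At P_A = 8 and P_B = 22: Q_A = 1806.96.
∂Q_A/∂P_B = 0.88P_B = 0.88(22) = 19.3600.
ε = (∂Q_A/∂P_B)(P_B/Q_A) = 19.3600 × (22/1806.96) ≈ 0.236.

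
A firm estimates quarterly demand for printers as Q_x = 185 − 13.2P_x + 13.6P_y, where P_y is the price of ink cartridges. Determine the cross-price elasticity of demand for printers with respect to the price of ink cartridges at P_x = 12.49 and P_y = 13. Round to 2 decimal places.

0.90

At P_x = 12.49 and P_y = 13: Q_x = 196.932.
∂Q_x/∂P_y = 13.6.
ε = (∂Q_x/∂P_y)(P_y/Q_x) = 13.6 × (13/196.932) ≈ 0.90.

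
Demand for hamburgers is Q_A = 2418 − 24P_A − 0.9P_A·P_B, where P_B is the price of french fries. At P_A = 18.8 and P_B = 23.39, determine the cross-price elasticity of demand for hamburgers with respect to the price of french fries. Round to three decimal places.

At P_A = 18.8 and P_B = 23.39: Q_A = 1571.041.
∂Q_A/∂P_B = -0.9P_A = -0.9(18.8) = -16.9200.
ε = (∂Q_A/∂P_B)(P_B/Q_A) = -16.9200 × (23.39/1571.041) ≈ -0.252.

-0.252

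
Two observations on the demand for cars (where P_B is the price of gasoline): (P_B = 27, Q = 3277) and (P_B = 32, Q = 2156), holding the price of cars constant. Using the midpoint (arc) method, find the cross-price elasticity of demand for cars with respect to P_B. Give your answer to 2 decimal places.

ΔQ_A = 2156 − 3277 = -1121; ΔP_B = 32 − 27 = 5.
Midpoints: Q̄_A = 2716.5, P̄_B = 29.50.
ε = (ΔQ_A/Q̄_A)/(ΔP_B/P̄_B) = (-1121/2716.5)/(5/29.50) ≈ -2.43.

-2.43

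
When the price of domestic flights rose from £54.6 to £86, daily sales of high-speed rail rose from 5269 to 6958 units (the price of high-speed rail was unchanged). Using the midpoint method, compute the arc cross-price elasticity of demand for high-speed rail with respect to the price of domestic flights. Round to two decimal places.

0.62

ΔQ_A = 6958 − 5269 = 1689; ΔP_B = 86 − 54.6 = 31.4.
Midpoints: Q̄_A = 6113.5, P̄_B = 70.30.
ε = (ΔQ_A/Q̄_A)/(ΔP_B/P̄_B) = (1689/6113.5)/(31.4/70.30) ≈ 0.62.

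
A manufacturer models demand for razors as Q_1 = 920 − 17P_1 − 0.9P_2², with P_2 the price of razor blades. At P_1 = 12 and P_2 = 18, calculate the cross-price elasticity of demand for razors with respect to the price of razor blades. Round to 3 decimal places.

-1.374

At P_1 = 12 and P_2 = 18: Q_1 = 424.4.
∂Q_1/∂P_2 = -1.8P_2 = -1.8(18) = -32.4000.
ε = (∂Q_1/∂P_2)(P_2/Q_1) = -32.4000 × (18/424.4) ≈ -1.374.
ε < 0: complements.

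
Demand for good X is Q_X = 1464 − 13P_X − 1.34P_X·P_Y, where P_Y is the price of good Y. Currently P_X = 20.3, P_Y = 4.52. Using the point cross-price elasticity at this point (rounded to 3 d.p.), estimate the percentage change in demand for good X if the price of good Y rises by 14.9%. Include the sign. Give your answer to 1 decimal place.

At P_X = 20.3, P_Y = 4.52: Q_X = 1077.147.
∂Q_X/∂P_Y = -1.34P_X = -27.2020.
ε = (∂Q_X/∂P_Y)(P_Y/Q_X) = -27.2020 × 4.52/1077.147 ≈ -0.114.
%ΔQ_X ≈ ε × %ΔP_Y = -0.114 × (14.9%) = -1.7%.

-1.7%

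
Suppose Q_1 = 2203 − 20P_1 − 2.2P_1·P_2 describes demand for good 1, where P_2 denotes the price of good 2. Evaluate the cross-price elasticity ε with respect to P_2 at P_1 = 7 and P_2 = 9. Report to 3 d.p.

-0.072

At P_1 = 7 and P_2 = 9: Q_1 = 1924.4.
∂Q_1/∂P_2 = -2.2P_1 = -2.2(7) = -15.4000.
ε = (∂Q_1/∂P_2)(P_2/Q_1) = -15.4000 × (9/1924.4) ≈ -0.072.
ε < 0: complements.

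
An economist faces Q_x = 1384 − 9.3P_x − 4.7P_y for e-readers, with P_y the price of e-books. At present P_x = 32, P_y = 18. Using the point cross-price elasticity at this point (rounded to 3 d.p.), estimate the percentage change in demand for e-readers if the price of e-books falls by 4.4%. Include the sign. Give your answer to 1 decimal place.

0.4%

At P_x = 32, P_y = 18: Q_x = 1001.8.
∂Q_x/∂P_y = -4.7.
ε = (∂Q_x/∂P_y)(P_y/Q_x) = -4.7000 × 18/1001.8 ≈ -0.084.
%ΔQ_x ≈ ε × %ΔP_y = -0.084 × (-4.4%) = 0.4%.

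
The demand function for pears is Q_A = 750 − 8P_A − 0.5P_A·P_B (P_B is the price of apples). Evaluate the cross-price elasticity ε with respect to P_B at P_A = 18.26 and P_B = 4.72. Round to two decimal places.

-0.08

At P_A = 18.26 and P_B = 4.72: Q_A = 560.826.
∂Q_A/∂P_B = -0.5P_A = -0.5(18.26) = -9.1300.
ε = (∂Q_A/∂P_B)(P_B/Q_A) = -9.1300 × (4.72/560.826) ≈ -0.08.
ε < 0: complements.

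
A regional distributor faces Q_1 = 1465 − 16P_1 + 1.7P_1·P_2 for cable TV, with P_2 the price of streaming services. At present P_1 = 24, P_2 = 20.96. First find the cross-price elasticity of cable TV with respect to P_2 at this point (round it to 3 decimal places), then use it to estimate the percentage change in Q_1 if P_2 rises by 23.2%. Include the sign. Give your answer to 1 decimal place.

At P_1 = 24, P_2 = 20.96: Q_1 = 1936.168.
∂Q_1/∂P_2 = 1.7P_1 = 40.8000.
ε = (∂Q_1/∂P_2)(P_2/Q_1) = 40.8000 × 20.96/1936.168 ≈ 0.442.
%ΔQ_1 ≈ ε × %ΔP_2 = 0.442 × (23.2%) = 10.3%.

10.3%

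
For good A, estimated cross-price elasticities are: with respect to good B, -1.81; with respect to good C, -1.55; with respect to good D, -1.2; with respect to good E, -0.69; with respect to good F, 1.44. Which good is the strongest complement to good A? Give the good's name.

Complements have ε < 0. The most negative value is -1.81 (good B).

good B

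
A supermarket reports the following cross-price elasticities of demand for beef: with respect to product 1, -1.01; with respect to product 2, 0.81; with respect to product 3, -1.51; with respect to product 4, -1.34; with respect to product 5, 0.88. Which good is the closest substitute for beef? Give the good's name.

product 5

Substitutes have ε > 0. Among the positive values, 0.88 (product 5) is largest.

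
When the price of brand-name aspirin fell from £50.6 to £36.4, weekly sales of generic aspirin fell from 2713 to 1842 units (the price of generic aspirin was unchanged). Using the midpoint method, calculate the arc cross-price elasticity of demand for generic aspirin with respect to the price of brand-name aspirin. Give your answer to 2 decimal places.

1.17

ΔQ_A = 1842 − 2713 = -871; ΔP_B = 36.4 − 50.6 = -14.2.
Midpoints: Q̄_A = 2277.5, P̄_B = 43.50.
ε = (ΔQ_A/Q̄_A)/(ΔP_B/P̄_B) = (-871/2277.5)/(-14.2/43.50) ≈ 1.17.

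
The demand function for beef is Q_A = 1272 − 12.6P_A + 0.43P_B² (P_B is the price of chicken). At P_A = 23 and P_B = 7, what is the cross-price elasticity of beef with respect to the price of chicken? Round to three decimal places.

At P_A = 23 and P_B = 7: Q_A = 1003.27.
∂Q_A/∂P_B = 0.86P_B = 0.86(7) = 6.0200.
ε = (∂Q_A/∂P_B)(P_B/Q_A) = 6.0200 × (7/1003.27) ≈ 0.042.

0.042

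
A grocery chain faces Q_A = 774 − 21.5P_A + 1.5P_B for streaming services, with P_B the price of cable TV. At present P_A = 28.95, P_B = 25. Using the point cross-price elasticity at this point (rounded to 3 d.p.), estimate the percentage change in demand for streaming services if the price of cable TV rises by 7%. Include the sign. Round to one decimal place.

At P_A = 28.95, P_B = 25: Q_A = 189.075.
∂Q_A/∂P_B = 1.5.
ε = (∂Q_A/∂P_B)(P_B/Q_A) = 1.5000 × 25/189.075 ≈ 0.198.
%ΔQ_A ≈ ε × %ΔP_B = 0.198 × (7%) = 1.4%.

1.4%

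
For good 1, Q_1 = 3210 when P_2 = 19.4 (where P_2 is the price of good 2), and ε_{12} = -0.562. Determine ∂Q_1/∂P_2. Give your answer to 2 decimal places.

-92.99

ε = (∂Q_1/∂P_2)·(P_2/Q_1) ⇒ ∂Q_1/∂P_2 = ε·Q_1/P_2 = -0.562 × 3210/19.4 ≈ -92.99.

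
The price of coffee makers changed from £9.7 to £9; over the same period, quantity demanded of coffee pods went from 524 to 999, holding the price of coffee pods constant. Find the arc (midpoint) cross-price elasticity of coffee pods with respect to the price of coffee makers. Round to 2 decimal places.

ΔQ_A = 999 − 524 = 475; ΔP_B = 9 − 9.7 = -0.7.
Midpoints: Q̄_A = 761.5, P̄_B = 9.35.
ε = (ΔQ_A/Q̄_A)/(ΔP_B/P̄_B) = (475/761.5)/(-0.7/9.35) ≈ -8.33.

-8.33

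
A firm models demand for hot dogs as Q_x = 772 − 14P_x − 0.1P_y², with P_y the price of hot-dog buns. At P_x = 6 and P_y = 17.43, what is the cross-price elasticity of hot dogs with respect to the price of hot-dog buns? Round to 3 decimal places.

At P_x = 6 and P_y = 17.43: Q_x = 657.620.
∂Q_x/∂P_y = -0.2P_y = -0.2(17.43) = -3.4860.
ε = (∂Q_x/∂P_y)(P_y/Q_x) = -3.4860 × (17.43/657.620) ≈ -0.092.

-0.092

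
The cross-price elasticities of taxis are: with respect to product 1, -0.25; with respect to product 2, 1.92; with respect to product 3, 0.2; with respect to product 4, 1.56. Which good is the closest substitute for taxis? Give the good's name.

product 2

Substitutes have ε > 0. Among the positive values, 1.92 (product 2) is largest.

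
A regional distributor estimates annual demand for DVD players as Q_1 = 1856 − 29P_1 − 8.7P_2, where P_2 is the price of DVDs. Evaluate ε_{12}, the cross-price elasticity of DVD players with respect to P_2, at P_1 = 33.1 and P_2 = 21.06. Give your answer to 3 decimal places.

-0.257

At P_1 = 33.1 and P_2 = 21.06: Q_1 = 712.878.
∂Q_1/∂P_2 = -8.7.
ε = (∂Q_1/∂P_2)(P_2/Q_1) = -8.7 × (21.06/712.878) ≈ -0.257.
Since ε < 0, DVD players and DVDs are complements.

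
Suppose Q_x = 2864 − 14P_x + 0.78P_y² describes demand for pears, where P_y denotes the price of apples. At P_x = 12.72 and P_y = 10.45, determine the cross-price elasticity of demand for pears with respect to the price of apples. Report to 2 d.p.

At P_x = 12.72 and P_y = 10.45: Q_x = 2771.098.
∂Q_x/∂P_y = 1.56P_y = 1.56(10.45) = 16.3020.
ε = (∂Q_x/∂P_y)(P_y/Q_x) = 16.3020 × (10.45/2771.098) ≈ 0.06.
ε > 0: substitutes.

0.06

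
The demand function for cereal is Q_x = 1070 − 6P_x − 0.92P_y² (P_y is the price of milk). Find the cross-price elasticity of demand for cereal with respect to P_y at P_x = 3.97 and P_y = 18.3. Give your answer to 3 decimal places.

-0.835

At P_x = 3.97 and P_y = 18.3: Q_x = 738.081.
∂Q_x/∂P_y = -1.84P_y = -1.84(18.3) = -33.6720.
ε = (∂Q_x/∂P_y)(P_y/Q_x) = -33.6720 × (18.3/738.081) ≈ -0.835.
ε < 0: complements.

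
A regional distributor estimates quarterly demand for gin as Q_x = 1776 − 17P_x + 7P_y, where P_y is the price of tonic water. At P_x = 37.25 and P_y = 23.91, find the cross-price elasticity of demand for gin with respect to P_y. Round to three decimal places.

0.128

At P_x = 37.25 and P_y = 23.91: Q_x = 1310.12.
∂Q_x/∂P_y = 7.
ε = (∂Q_x/∂P_y)(P_y/Q_x) = 7 × (23.91/1310.12) ≈ 0.128.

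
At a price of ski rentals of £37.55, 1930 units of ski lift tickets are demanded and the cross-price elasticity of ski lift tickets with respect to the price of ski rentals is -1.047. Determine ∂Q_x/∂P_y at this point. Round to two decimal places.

-53.81

ε = (∂Q_x/∂P_y)·(P_y/Q_x) ⇒ ∂Q_x/∂P_y = ε·Q_x/P_y = -1.047 × 1930/37.55 ≈ -53.81.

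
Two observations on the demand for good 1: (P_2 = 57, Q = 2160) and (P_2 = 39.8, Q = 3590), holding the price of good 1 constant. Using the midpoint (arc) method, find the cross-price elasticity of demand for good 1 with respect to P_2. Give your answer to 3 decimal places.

-1.400

ΔQ_1 = 3590 − 2160 = 1430; ΔP_2 = 39.8 − 57 = -17.2.
Midpoints: Q̄_1 = 2875.0, P̄_2 = 48.40.
ε = (ΔQ_1/Q̄_1)/(ΔP_2/P̄_2) = (1430/2875.0)/(-17.2/48.40) ≈ -1.400.
ε < 0: good 1 and good 2 are complements.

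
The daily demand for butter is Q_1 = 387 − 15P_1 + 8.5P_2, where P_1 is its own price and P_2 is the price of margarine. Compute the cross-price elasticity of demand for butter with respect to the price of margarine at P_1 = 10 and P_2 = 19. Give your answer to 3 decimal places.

0.405

At P_1 = 10 and P_2 = 19: Q_1 = 398.5.
∂Q_1/∂P_2 = 8.5.
ε = (∂Q_1/∂P_2)(P_2/Q_1) = 8.5 × (19/398.5) ≈ 0.405.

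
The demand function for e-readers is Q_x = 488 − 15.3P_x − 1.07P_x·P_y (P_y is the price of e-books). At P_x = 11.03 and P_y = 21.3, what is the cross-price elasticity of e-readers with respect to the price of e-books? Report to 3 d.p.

-3.705

At P_x = 11.03 and P_y = 21.3: Q_x = 67.856.
∂Q_x/∂P_y = -1.07P_x = -1.07(11.03) = -11.8021.
ε = (∂Q_x/∂P_y)(P_y/Q_x) = -11.8021 × (21.3/67.856) ≈ -3.705.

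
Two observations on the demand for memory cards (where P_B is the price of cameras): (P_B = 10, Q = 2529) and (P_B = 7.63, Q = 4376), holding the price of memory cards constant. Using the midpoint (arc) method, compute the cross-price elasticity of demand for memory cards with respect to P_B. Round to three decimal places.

ΔQ_A = 4376 − 2529 = 1847; ΔP_B = 7.63 − 10 = -2.37.
Midpoints: Q̄_A = 3452.5, P̄_B = 8.81.
ε = (ΔQ_A/Q̄_A)/(ΔP_B/P̄_B) = (1847/3452.5)/(-2.37/8.81) ≈ -1.990.

-1.990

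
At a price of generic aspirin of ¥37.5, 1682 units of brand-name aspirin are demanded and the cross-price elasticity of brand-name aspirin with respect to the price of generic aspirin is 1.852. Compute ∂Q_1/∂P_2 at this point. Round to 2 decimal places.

ε = (∂Q_1/∂P_2)·(P_2/Q_1) ⇒ ∂Q_1/∂P_2 = ε·Q_1/P_2 = 1.852 × 1682/37.5 ≈ 83.07.

83.07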